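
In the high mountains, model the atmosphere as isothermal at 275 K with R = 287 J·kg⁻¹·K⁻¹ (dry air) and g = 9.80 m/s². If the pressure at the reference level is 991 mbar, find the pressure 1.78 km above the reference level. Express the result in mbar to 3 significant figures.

Scale height: H = RT/g = 287 × 275 / 9.80 = 8053.6 m.
Barometric formula: P = P₀ exp(−z/H).
z/H = 1780.0/8053.6 = 0.22102; exp(−0.22102) = 0.80170.
P = 991 × 0.80170 = 794.48 mbar.

P ≈ 794 mbar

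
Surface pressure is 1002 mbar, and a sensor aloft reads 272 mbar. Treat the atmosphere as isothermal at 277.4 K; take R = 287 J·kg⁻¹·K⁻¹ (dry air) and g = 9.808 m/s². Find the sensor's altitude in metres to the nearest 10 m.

z ≈ 10580 m

Scale height: H = RT/g = 287 × 277.4 / 9.808 = 8117.2 m.
Invert the barometric formula: z = H ln(P₀/P).
P₀/P = 1002/272 = 3.6838; ln(3.6838) = 1.3039.
z = 8117.2 × 1.3039 = 10584 m.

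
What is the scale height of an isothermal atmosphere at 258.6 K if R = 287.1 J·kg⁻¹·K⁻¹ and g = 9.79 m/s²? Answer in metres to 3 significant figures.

The scale height of an isothermal atmosphere is H = RT/g.
H = 287.1 × 258.6 / 9.79 = 74244/9.79 = 7583.7 m.

H ≈ 7580 m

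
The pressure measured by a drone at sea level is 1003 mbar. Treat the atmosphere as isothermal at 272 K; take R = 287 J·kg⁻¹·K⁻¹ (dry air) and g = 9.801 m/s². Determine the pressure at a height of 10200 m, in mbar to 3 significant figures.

P ≈ 279 mbar

Scale height: H = RT/g = 287 × 272 / 9.801 = 7964.9 m.
Barometric formula: P = P₀ exp(−z/H).
z/H = 10200/7964.9 = 1.2806; exp(−1.2806) = 0.27787.
P = 1003 × 0.27787 = 278.70 mbar.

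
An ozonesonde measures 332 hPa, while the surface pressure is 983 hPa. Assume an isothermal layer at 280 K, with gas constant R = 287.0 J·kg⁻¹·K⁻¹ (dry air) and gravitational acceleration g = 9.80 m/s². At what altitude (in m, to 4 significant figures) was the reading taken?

Scale height: H = RT/g = 287.0 × 280 / 9.80 = 8200.0 m.
Invert the barometric formula: z = H ln(P₀/P).
P₀/P = 983/332 = 2.9608; ln(2.9608) = 1.0855.
z = 8200.0 × 1.0855 = 8901.1 m.

z ≈ 8901 m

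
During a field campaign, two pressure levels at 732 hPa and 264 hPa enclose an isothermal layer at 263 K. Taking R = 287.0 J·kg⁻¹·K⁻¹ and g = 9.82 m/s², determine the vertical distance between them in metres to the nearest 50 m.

Δz ≈ 7850 m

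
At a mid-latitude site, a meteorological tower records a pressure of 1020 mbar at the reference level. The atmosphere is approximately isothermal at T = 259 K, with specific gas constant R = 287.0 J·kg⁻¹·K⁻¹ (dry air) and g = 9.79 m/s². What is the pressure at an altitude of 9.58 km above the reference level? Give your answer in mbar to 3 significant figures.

P ≈ 289 mbar

Scale height: H = RT/g = 287.0 × 259 / 9.79 = 7592.7 m.
Barometric formula: P = P₀ exp(−z/H).
z/H = 9580.0/7592.7 = 1.2617; exp(−1.2617) = 0.28317.
P = 1020 × 0.28317 = 288.83 mbar.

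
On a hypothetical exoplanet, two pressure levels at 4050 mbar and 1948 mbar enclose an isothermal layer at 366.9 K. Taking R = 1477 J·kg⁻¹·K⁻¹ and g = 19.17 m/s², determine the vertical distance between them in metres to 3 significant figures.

Δz ≈ 20700 m

Hypsometric equation: Δz = (R T̄/g) ln(P₁/P₂).
R T̄/g = 1477 × 366.9 / 19.17 = 28269 m.
ln(4050/1948) = ln(2.0791) = 0.73194.
Δz = 28269 × 0.73194 = 20691 m.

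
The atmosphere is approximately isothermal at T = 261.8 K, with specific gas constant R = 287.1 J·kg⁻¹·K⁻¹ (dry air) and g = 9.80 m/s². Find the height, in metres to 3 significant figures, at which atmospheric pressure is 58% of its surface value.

Scale height: H = RT/g = 287.1 × 261.8 / 9.80 = 7669.7 m.
Set P/P₀ = exp(−z/H) = 0.58, so z = −H ln(0.58).
−ln(0.58) = 0.54473; z = 7669.7 × 0.54473 = 4177.9 m.

z ≈ 4180 m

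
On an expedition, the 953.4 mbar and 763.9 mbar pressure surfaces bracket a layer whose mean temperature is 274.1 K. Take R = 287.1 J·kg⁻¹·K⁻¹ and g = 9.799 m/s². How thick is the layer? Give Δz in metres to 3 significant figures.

Hypsometric equation: Δz = (R T̄/g) ln(P₁/P₂).
R T̄/g = 287.1 × 274.1 / 9.799 = 8030.8 m.
ln(953.4/763.9) = ln(1.2481) = 0.22162.
Δz = 8030.8 × 0.22162 = 1779.8 m.

Δz ≈ 1780 m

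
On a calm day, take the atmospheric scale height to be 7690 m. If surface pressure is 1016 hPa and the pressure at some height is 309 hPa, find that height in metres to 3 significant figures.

z ≈ 9150 m

Invert the barometric formula: z = H ln(P₀/P).
P₀/P = 1016/309 = 3.2880; ln(3.2880) = 1.1903.
z = 7690.0 × 1.1903 = 9153.4 m.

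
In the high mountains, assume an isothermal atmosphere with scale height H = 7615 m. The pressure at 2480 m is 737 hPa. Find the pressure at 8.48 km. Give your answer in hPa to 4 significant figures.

P ≈ 335.2 hPa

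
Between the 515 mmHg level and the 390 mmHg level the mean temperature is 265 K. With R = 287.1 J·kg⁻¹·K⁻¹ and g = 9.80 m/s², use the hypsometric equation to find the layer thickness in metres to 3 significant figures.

Δz ≈ 2160 m

Hypsometric equation: Δz = (R T̄/g) ln(P₁/P₂).
R T̄/g = 287.1 × 265 / 9.80 = 7763.4 m.
ln(515/390) = ln(1.3205) = 0.27801.
Δz = 7763.4 × 0.27801 = 2158.3 m.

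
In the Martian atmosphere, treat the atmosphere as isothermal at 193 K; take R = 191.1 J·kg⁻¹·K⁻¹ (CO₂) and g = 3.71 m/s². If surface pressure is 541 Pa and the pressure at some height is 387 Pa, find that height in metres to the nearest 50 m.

z ≈ 3350 m

Scale height: H = RT/g = 191.1 × 193 / 3.71 = 9941.3 m.
Invert the barometric formula: z = H ln(P₀/P).
P₀/P = 541/387 = 1.3979; ln(1.3979) = 0.33497.
z = 9941.3 × 0.33497 = 3330.0 m.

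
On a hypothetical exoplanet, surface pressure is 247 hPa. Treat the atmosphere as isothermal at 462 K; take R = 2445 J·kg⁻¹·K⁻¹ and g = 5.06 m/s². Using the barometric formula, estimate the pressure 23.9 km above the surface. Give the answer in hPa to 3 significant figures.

P ≈ 222 hPa

Scale height: H = RT/g = 2445 × 462 / 5.06 = 223240 m.
Barometric formula: P = P₀ exp(−z/H).
z/H = 23900/223240 = 0.10706; exp(−0.10706) = 0.89847.
P = 247 × 0.89847 = 221.92 hPa.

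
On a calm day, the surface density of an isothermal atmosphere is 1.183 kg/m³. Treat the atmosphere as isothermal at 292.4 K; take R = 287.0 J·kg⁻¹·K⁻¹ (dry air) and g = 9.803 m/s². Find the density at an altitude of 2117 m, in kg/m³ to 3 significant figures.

ρ ≈ 0.924 kg/m³

Scale height: H = RT/g = 287.0 × 292.4 / 9.803 = 8560.5 m.
In an isothermal atmosphere, density decays like pressure: ρ = ρ₀ exp(−z/H).
z/H = 2117.0/8560.5 = 0.24730; exp(−0.24730) = 0.78091.
ρ = 1.183 × 0.78091 = 0.92382 kg/m³.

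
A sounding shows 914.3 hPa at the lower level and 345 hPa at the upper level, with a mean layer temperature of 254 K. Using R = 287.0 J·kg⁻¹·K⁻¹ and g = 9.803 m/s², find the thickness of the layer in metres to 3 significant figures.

Hypsometric equation: Δz = (R T̄/g) ln(P₁/P₂).
R T̄/g = 287.0 × 254 / 9.803 = 7436.3 m.
ln(914.3/345) = ln(2.6501) = 0.97460.
Δz = 7436.3 × 0.97460 = 7247.4 m.

Δz ≈ 7250 m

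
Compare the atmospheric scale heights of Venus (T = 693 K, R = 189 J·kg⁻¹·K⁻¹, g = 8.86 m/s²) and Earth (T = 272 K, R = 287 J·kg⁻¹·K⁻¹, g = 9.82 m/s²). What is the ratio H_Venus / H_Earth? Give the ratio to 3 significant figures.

H_Venus/H_Earth ≈ 1.86

H = RT/g for each body.
H_Venus = 189 × 693 / 8.86 = 14783 m.
H_Earth = 287 × 272 / 9.82 = 7949.5 m.
H_Venus/H_Earth = 14783/7949.5 = 1.8596.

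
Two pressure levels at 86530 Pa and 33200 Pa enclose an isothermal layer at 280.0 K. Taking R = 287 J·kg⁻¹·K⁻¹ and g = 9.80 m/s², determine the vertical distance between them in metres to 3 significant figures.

Δz ≈ 7860 m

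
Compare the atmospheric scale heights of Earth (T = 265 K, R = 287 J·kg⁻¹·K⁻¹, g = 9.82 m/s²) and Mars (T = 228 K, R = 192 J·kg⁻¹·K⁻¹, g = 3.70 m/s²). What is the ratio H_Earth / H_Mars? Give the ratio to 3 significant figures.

H_Earth/H_Mars ≈ 0.655

H = RT/g for each body.
H_Earth = 287 × 265 / 9.82 = 7744.9 m.
H_Mars = 192 × 228 / 3.70 = 11831 m.
H_Earth/H_Mars = 7744.9/11831 = 0.65463.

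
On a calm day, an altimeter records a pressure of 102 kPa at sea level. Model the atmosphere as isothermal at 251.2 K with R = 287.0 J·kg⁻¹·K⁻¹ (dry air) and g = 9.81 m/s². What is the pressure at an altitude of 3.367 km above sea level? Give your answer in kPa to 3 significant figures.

P ≈ 64.5 kPa

Scale height: H = RT/g = 287.0 × 251.2 / 9.81 = 7349.1 m.
Barometric formula: P = P₀ exp(−z/H).
z/H = 3367.0/7349.1 = 0.45815; exp(−0.45815) = 0.63245.
P = 102 × 0.63245 = 64.510 kPa.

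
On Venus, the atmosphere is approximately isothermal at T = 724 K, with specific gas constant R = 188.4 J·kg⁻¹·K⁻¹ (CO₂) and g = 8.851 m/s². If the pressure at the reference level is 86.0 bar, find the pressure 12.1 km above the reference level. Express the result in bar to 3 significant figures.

P ≈ 39.2 bar

Scale height: H = RT/g = 188.4 × 724 / 8.851 = 15411 m.
Barometric formula: P = P₀ exp(−z/H).
z/H = 12100/15411 = 0.78515; exp(−0.78515) = 0.45605.
P = 86.0 × 0.45605 = 39.220 bar.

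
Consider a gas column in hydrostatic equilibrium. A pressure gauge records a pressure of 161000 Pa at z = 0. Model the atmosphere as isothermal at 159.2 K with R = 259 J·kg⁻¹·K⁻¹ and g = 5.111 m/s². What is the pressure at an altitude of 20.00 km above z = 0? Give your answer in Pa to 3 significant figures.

Scale height: H = RT/g = 259 × 159.2 / 5.111 = 8067.5 m.
Barometric formula: P = P₀ exp(−z/H).
z/H = 20000/8067.5 = 2.4791; exp(−2.4791) = 0.083819.
P = 161000 × 0.083819 = 13495 Pa.

P ≈ 13500 Pa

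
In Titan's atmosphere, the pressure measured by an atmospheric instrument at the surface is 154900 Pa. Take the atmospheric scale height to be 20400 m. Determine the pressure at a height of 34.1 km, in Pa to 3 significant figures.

P ≈ 29100 Pa

Barometric formula: P = P₀ exp(−z/H).
z/H = 34100/20400 = 1.6716; exp(−1.6716) = 0.18795.
P = 154900 × 0.18795 = 29113 Pa.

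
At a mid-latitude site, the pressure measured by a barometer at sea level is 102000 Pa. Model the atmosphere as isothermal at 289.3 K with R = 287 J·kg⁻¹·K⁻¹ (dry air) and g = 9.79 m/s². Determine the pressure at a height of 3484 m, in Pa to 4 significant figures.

Scale height: H = RT/g = 287 × 289.3 / 9.79 = 8481.0 m.
Barometric formula: P = P₀ exp(−z/H).
z/H = 3484.0/8481.0 = 0.41080; exp(−0.41080) = 0.66312.
P = 102000 × 0.66312 = 67638 Pa.

P ≈ 67640 Pa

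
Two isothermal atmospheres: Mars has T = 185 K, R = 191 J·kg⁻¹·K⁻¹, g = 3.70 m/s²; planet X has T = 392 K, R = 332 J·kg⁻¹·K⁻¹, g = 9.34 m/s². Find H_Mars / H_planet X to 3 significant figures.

H_Mars/H_planet X ≈ 0.685

H = RT/g for each body.
H_Mars = 191 × 185 / 3.70 = 9550.0 m.
H_planet X = 332 × 392 / 9.34 = 13934 m.
H_Mars/H_planet X = 9550.0/13934 = 0.68537.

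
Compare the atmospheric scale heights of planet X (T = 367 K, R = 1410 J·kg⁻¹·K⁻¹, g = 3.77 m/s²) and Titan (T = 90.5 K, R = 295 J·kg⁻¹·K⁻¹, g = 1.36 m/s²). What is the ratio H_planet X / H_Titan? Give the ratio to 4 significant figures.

H_planet X/H_Titan ≈ 6.992

H = RT/g for each body.
H_planet X = 1410 × 367 / 3.77 = 137260 m.
H_Titan = 295 × 90.5 / 1.36 = 19631 m.
H_planet X/H_Titan = 137260/19631 = 6.9920.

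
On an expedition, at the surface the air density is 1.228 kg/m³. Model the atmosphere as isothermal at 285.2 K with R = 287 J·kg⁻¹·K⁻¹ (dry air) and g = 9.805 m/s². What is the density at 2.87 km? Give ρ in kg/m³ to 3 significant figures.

Scale height: H = RT/g = 287 × 285.2 / 9.805 = 8348.0 m.
In an isothermal atmosphere, density decays like pressure: ρ = ρ₀ exp(−z/H).
z/H = 2870.0/8348.0 = 0.34379; exp(−0.34379) = 0.70908.
ρ = 1.228 × 0.70908 = 0.87075 kg/m³.

ρ ≈ 0.871 kg/m³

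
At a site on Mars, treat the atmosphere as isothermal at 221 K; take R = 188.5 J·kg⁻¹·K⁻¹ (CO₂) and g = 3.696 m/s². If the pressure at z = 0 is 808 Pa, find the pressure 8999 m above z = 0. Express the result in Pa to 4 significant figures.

P ≈ 363.6 Pa

Scale height: H = RT/g = 188.5 × 221 / 3.696 = 11271 m.
Barometric formula: P = P₀ exp(−z/H).
z/H = 8999.0/11271 = 0.79842; exp(−0.79842) = 0.45004.
P = 808 × 0.45004 = 363.63 Pa.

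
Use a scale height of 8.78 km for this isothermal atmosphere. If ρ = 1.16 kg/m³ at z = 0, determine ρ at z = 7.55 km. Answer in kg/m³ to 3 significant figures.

ρ ≈ 0.491 kg/m³

In an isothermal atmosphere, density decays like pressure: ρ = ρ₀ exp(−z/H).
z/H = 7550.0/8780.0 = 0.85991; exp(−0.85991) = 0.42320.
ρ = 1.16 × 0.42320 = 0.49091 kg/m³.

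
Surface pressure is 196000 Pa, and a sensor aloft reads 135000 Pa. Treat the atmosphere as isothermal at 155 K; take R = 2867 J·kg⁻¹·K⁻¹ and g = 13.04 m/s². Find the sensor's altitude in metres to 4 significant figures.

z ≈ 12710 m

Scale height: H = RT/g = 2867 × 155 / 13.04 = 34079 m.
Invert the barometric formula: z = H ln(P₀/P).
P₀/P = 196000/135000 = 1.4519; ln(1.4519) = 0.37287.
z = 34079 × 0.37287 = 12707 m.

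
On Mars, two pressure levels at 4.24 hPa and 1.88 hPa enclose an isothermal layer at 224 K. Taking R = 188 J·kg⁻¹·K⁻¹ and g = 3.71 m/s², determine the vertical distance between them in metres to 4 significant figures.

Hypsometric equation: Δz = (R T̄/g) ln(P₁/P₂).
R T̄/g = 188 × 224 / 3.71 = 11351 m.
ln(4.24/1.88) = ln(2.2553) = 0.81328.
Δz = 11351 × 0.81328 = 9231.5 m.

Δz ≈ 9232 m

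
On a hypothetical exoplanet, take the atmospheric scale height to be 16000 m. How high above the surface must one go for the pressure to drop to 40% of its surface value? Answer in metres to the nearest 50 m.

z ≈ 14650 m

Set P/P₀ = exp(−z/H) = 0.4, so z = −H ln(0.4).
−ln(0.4) = 0.91629; z = 16000 × 0.91629 = 14661 m.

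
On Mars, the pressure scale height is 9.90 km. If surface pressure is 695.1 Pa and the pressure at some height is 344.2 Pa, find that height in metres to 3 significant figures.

Invert the barometric formula: z = H ln(P₀/P).
P₀/P = 695.1/344.2 = 2.0195; ln(2.0195) = 0.70285.
z = 9900.0 × 0.70285 = 6958.2 m.

z ≈ 6960 m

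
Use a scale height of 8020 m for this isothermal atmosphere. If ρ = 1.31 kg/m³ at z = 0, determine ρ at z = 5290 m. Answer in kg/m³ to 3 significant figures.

ρ ≈ 0.677 kg/m³

In an isothermal atmosphere, density decays like pressure: ρ = ρ₀ exp(−z/H).
z/H = 5290.0/8020.0 = 0.65960; exp(−0.65960) = 0.51706.
ρ = 1.31 × 0.51706 = 0.67735 kg/m³.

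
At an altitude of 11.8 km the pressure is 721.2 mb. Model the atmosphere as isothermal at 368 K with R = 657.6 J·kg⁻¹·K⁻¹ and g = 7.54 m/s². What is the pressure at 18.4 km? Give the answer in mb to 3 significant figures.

P ≈ 587 mb

Scale height: H = RT/g = 657.6 × 368 / 7.54 = 32095 m.
Between two levels, P₂ = P₁ exp(−Δz/H) with Δz = z₂ − z₁.
Δz = 18400 − 11800 = 6600.0 m; Δz/H = 6600.0/32095 = 0.20564.
P₂ = 721.2 × exp(−0.20564) = 721.2 × 0.81413 = 587.15 mb.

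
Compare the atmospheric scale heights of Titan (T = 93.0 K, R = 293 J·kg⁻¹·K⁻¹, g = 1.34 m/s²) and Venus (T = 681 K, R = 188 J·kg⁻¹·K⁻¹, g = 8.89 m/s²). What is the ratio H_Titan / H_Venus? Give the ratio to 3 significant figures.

H_Titan/H_Venus ≈ 1.41

H = RT/g for each body.
H_Titan = 293 × 93.0 / 1.34 = 20335 m.
H_Venus = 188 × 681 / 8.89 = 14401 m.
H_Titan/H_Venus = 20335/14401 = 1.4121.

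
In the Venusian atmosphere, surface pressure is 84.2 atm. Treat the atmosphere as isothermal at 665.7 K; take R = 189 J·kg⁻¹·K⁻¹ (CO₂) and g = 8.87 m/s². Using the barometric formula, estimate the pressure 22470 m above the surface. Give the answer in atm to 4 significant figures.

P ≈ 17.27 atm

Scale height: H = RT/g = 189 × 665.7 / 8.87 = 14185 m.
Barometric formula: P = P₀ exp(−z/H).
z/H = 22470/14185 = 1.5841; exp(−1.5841) = 0.20513.
P = 84.2 × 0.20513 = 17.272 atm.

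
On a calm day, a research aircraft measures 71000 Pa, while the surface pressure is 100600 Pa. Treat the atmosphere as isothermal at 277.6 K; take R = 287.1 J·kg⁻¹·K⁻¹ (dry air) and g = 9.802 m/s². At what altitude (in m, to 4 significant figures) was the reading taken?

z ≈ 2833 m

Scale height: H = RT/g = 287.1 × 277.6 / 9.802 = 8130.9 m.
Invert the barometric formula: z = H ln(P₀/P).
P₀/P = 100600/71000 = 1.4169; ln(1.4169) = 0.34847.
z = 8130.9 × 0.34847 = 2833.4 m.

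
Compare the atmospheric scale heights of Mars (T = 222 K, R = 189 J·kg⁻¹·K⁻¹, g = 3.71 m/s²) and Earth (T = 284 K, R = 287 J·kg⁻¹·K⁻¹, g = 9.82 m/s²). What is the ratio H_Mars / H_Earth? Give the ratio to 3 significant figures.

H = RT/g for each body.
H_Mars = 189 × 222 / 3.71 = 11309 m.
H_Earth = 287 × 284 / 9.82 = 8300.2 m.
H_Mars/H_Earth = 11309/8300.2 = 1.3625.

H_Mars/H_Earth ≈ 1.36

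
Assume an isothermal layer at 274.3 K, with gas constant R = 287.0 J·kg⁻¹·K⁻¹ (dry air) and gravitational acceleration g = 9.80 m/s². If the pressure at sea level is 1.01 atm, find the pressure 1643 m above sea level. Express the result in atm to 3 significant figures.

P ≈ 0.823 atm

Scale height: H = RT/g = 287.0 × 274.3 / 9.80 = 8033.1 m.
Barometric formula: P = P₀ exp(−z/H).
z/H = 1643.0/8033.1 = 0.20453; exp(−0.20453) = 0.81503.
P = 1.01 × 0.81503 = 0.82318 atm.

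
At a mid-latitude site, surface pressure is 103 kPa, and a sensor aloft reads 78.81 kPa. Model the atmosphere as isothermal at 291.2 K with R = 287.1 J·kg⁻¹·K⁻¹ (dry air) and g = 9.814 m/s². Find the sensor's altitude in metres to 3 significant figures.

Scale height: H = RT/g = 287.1 × 291.2 / 9.814 = 8518.8 m.
Invert the barometric formula: z = H ln(P₀/P).
P₀/P = 103/78.81 = 1.3069; ln(1.3069) = 0.26766.
z = 8518.8 × 0.26766 = 2280.1 m.

z ≈ 2280 m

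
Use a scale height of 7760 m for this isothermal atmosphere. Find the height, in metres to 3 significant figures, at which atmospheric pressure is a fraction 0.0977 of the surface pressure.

z ≈ 18000 m

Set P/P₀ = exp(−z/H) = 0.0977, so z = −H ln(0.0977).
−ln(0.0977) = 2.3259; z = 7760.0 × 2.3259 = 18049 m.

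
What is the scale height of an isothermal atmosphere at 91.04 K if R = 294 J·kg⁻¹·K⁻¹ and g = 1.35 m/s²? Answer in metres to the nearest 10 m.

H ≈ 19830 m

The scale height of an isothermal atmosphere is H = RT/g.
H = 294 × 91.04 / 1.35 = 26766/1.35 = 19827 m.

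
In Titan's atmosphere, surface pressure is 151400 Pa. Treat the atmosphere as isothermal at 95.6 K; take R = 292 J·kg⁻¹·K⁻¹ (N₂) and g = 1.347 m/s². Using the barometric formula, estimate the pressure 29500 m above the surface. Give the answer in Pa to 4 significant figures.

Scale height: H = RT/g = 292 × 95.6 / 1.347 = 20724 m.
Barometric formula: P = P₀ exp(−z/H).
z/H = 29500/20724 = 1.4235; exp(−1.4235) = 0.24087.
P = 151400 × 0.24087 = 36468 Pa.

P ≈ 36470 Pa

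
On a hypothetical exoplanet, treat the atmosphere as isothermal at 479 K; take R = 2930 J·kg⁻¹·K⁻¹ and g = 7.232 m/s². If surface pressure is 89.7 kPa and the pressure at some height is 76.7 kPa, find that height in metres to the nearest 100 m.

z ≈ 30400 m

Scale height: H = RT/g = 2930 × 479 / 7.232 = 194060 m.
Invert the barometric formula: z = H ln(P₀/P).
P₀/P = 89.7/76.7 = 1.1695; ln(1.1695) = 0.15658.
z = 194060 × 0.15658 = 30386 m.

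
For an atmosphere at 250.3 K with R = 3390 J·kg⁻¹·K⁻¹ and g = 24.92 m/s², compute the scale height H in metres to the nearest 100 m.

H ≈ 34000 m

The scale height of an isothermal atmosphere is H = RT/g.
H = 3390 × 250.3 / 24.92 = 848520/24.92 = 34050 m.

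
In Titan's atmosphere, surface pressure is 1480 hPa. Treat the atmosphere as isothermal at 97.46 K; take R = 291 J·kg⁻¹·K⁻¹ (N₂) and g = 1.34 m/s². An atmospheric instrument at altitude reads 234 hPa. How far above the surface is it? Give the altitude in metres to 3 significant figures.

z ≈ 39000 m

Scale height: H = RT/g = 291 × 97.46 / 1.34 = 21165 m.
Invert the barometric formula: z = H ln(P₀/P).
P₀/P = 1480/234 = 6.3248; ln(6.3248) = 1.8445.
z = 21165 × 1.8445 = 39039 m.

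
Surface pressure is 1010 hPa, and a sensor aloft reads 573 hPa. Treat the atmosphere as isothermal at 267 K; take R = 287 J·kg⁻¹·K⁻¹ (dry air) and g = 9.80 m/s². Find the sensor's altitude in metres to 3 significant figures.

z ≈ 4430 m

Scale height: H = RT/g = 287 × 267 / 9.80 = 7819.3 m.
Invert the barometric formula: z = H ln(P₀/P).
P₀/P = 1010/573 = 1.7627; ln(1.7627) = 0.56685.
z = 7819.3 × 0.56685 = 4432.4 m.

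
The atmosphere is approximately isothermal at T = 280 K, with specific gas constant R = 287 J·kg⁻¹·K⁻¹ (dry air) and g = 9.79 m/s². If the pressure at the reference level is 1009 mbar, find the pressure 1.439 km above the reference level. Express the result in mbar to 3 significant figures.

Scale height: H = RT/g = 287 × 280 / 9.79 = 8208.4 m.
Barometric formula: P = P₀ exp(−z/H).
z/H = 1439.0/8208.4 = 0.17531; exp(−0.17531) = 0.83920.
P = 1009 × 0.83920 = 846.75 mbar.

P ≈ 847 mbar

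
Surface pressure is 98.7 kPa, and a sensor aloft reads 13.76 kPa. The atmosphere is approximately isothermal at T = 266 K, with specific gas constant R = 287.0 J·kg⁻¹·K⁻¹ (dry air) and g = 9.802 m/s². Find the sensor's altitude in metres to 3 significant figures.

z ≈ 15300 m

Scale height: H = RT/g = 287.0 × 266 / 9.802 = 7788.4 m.
Invert the barometric formula: z = H ln(P₀/P).
P₀/P = 98.7/13.76 = 7.1730; ln(7.1730) = 1.9703.
z = 7788.4 × 1.9703 = 15345 m.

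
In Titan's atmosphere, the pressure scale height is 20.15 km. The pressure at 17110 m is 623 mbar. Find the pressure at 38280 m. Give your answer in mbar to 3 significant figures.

Between two levels, P₂ = P₁ exp(−Δz/H) with Δz = z₂ − z₁.
Δz = 38280 − 17110 = 21170 m; Δz/H = 21170/20150 = 1.0506.
P₂ = 623 × exp(−1.0506) = 623 × 0.34973 = 217.88 mbar.

P ≈ 218 mbar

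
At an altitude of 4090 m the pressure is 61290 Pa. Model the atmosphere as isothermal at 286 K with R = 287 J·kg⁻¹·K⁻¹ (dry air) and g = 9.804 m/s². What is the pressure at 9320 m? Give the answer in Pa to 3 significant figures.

P ≈ 32800 Pa

Scale height: H = RT/g = 287 × 286 / 9.804 = 8372.3 m.
Between two levels, P₂ = P₁ exp(−Δz/H) with Δz = z₂ − z₁.
Δz = 9320.0 − 4090.0 = 5230.0 m; Δz/H = 5230.0/8372.3 = 0.62468.
P₂ = 61290 × exp(−0.62468) = 61290 × 0.53543 = 32817 Pa.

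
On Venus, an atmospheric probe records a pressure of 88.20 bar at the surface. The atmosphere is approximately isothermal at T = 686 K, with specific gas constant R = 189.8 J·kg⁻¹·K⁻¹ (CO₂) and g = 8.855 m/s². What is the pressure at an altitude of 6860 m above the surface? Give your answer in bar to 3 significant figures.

Scale height: H = RT/g = 189.8 × 686 / 8.855 = 14704 m.
Barometric formula: P = P₀ exp(−z/H).
z/H = 6860.0/14704 = 0.46654; exp(−0.46654) = 0.62717.
P = 88.20 × 0.62717 = 55.316 bar.

P ≈ 55.3 bar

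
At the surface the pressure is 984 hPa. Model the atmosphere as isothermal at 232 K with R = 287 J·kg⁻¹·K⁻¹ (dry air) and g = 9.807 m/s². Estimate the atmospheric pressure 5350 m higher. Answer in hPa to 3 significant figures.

P ≈ 447 hPa

Scale height: H = RT/g = 287 × 232 / 9.807 = 6789.4 m.
Barometric formula: P = P₀ exp(−z/H).
z/H = 5350.0/6789.4 = 0.78799; exp(−0.78799) = 0.45476.
P = 984 × 0.45476 = 447.48 hPa.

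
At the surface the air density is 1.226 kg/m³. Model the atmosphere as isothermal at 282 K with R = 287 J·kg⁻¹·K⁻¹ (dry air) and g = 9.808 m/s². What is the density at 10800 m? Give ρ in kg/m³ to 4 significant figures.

Scale height: H = RT/g = 287 × 282 / 9.808 = 8251.8 m.
In an isothermal atmosphere, density decays like pressure: ρ = ρ₀ exp(−z/H).
z/H = 10800/8251.8 = 1.3088; exp(−1.3088) = 0.27014.
ρ = 1.226 × 0.27014 = 0.33119 kg/m³.

ρ ≈ 0.3312 kg/m³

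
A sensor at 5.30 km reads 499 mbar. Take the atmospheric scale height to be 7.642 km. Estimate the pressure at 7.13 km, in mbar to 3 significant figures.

P ≈ 393 mbar

Between two levels, P₂ = P₁ exp(−Δz/H) with Δz = z₂ − z₁.
Δz = 7130.0 − 5300.0 = 1830.0 m; Δz/H = 1830.0/7642.0 = 0.23947.
P₂ = 499 × exp(−0.23947) = 499 × 0.78704 = 392.73 mbar.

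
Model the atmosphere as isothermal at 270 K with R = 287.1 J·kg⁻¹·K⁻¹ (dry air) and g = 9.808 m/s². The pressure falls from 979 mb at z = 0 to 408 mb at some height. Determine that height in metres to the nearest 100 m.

z ≈ 6900 m

Scale height: H = RT/g = 287.1 × 270 / 9.808 = 7903.4 m.
Invert the barometric formula: z = H ln(P₀/P).
P₀/P = 979/408 = 2.3995; ln(2.3995) = 0.87526.
z = 7903.4 × 0.87526 = 6917.5 m.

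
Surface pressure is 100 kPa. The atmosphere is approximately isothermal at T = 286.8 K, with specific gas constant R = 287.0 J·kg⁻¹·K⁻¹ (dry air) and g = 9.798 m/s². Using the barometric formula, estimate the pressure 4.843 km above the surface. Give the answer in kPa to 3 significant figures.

Scale height: H = RT/g = 287.0 × 286.8 / 9.798 = 8400.9 m.
Barometric formula: P = P₀ exp(−z/H).
z/H = 4843.0/8400.9 = 0.57649; exp(−0.57649) = 0.56187.
P = 100 × 0.56187 = 56.187 kPa.

P ≈ 56.2 kPa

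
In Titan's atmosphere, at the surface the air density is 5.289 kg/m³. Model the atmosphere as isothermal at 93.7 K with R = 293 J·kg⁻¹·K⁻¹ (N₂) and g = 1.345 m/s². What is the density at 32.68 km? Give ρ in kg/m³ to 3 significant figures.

Scale height: H = RT/g = 293 × 93.7 / 1.345 = 20412 m.
In an isothermal atmosphere, density decays like pressure: ρ = ρ₀ exp(−z/H).
z/H = 32680/20412 = 1.6010; exp(−1.6010) = 0.20169.
ρ = 5.289 × 0.20169 = 1.0667 kg/m³.

ρ ≈ 1.07 kg/m³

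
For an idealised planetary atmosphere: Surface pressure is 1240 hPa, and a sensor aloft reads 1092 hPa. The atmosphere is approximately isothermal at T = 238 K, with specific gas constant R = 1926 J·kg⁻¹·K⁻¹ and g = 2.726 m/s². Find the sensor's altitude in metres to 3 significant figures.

z ≈ 21400 m

Scale height: H = RT/g = 1926 × 238 / 2.726 = 168150 m.
Invert the barometric formula: z = H ln(P₀/P).
P₀/P = 1240/1092 = 1.1355; ln(1.1355) = 0.12707.
z = 168150 × 0.12707 = 21367 m.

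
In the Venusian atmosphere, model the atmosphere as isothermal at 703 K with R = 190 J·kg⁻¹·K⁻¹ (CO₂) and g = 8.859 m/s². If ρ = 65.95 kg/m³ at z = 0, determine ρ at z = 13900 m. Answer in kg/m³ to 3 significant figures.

Scale height: H = RT/g = 190 × 703 / 8.859 = 15077 m.
In an isothermal atmosphere, density decays like pressure: ρ = ρ₀ exp(−z/H).
z/H = 13900/15077 = 0.92193; exp(−0.92193) = 0.39775.
ρ = 65.95 × 0.39775 = 26.232 kg/m³.

ρ ≈ 26.2 kg/m³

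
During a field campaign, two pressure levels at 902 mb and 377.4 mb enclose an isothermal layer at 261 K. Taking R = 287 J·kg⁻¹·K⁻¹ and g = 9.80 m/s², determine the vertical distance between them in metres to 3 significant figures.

Hypsometric equation: Δz = (R T̄/g) ln(P₁/P₂).
R T̄/g = 287 × 261 / 9.80 = 7643.6 m.
ln(902/377.4) = ln(2.3900) = 0.87129.
Δz = 7643.6 × 0.87129 = 6659.8 m.

Δz ≈ 6660 m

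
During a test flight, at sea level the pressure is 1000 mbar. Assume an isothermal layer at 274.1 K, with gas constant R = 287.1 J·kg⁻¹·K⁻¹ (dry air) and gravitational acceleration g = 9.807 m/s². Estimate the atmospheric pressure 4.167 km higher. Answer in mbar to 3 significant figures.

P ≈ 595 mbar

Scale height: H = RT/g = 287.1 × 274.1 / 9.807 = 8024.3 m.
Barometric formula: P = P₀ exp(−z/H).
z/H = 4167.0/8024.3 = 0.51930; exp(−0.51930) = 0.59494.
P = 1000 × 0.59494 = 594.94 mbar.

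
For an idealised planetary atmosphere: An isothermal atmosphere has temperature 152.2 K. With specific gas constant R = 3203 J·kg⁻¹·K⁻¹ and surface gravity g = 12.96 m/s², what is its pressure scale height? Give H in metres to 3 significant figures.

The scale height of an isothermal atmosphere is H = RT/g.
H = 3203 × 152.2 / 12.96 = 487500/12.96 = 37616 m.

H ≈ 37600 m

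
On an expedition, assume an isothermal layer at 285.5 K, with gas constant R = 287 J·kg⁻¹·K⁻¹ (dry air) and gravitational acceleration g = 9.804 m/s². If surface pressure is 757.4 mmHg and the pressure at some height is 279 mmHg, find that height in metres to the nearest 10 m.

Scale height: H = RT/g = 287 × 285.5 / 9.804 = 8357.7 m.
Invert the barometric formula: z = H ln(P₀/P).
P₀/P = 757.4/279 = 2.7147; ln(2.7147) = 0.99868.
z = 8357.7 × 0.99868 = 8346.7 m.

z ≈ 8350 m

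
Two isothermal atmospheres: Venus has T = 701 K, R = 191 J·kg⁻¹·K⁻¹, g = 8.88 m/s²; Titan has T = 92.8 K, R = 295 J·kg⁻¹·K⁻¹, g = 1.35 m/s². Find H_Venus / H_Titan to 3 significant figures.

H = RT/g for each body.
H_Venus = 191 × 701 / 8.88 = 15078 m.
H_Titan = 295 × 92.8 / 1.35 = 20279 m.
H_Venus/H_Titan = 15078/20279 = 0.74353.

H_Venus/H_Titan ≈ 0.744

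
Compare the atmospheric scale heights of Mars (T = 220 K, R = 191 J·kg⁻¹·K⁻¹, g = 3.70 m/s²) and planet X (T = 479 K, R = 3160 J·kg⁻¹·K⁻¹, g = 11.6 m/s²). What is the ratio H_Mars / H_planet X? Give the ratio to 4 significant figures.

H = RT/g for each body.
H_Mars = 191 × 220 / 3.70 = 11357 m.
H_planet X = 3160 × 479 / 11.6 = 130490 m.
H_Mars/H_planet X = 11357/130490 = 0.087033.

H_Mars/H_planet X ≈ 0.08703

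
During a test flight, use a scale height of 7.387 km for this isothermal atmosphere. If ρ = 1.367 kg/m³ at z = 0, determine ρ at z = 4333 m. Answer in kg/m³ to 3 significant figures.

ρ ≈ 0.760 kg/m³

In an isothermal atmosphere, density decays like pressure: ρ = ρ₀ exp(−z/H).
z/H = 4333.0/7387.0 = 0.58657; exp(−0.58657) = 0.55623.
ρ = 1.367 × 0.55623 = 0.76037 kg/m³.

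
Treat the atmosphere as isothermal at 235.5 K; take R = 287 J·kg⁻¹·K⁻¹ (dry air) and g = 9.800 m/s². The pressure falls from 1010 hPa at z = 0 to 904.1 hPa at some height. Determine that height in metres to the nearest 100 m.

z ≈ 800 m

Scale height: H = RT/g = 287 × 235.5 / 9.800 = 6896.8 m.
Invert the barometric formula: z = H ln(P₀/P).
P₀/P = 1010/904.1 = 1.1171; ln(1.1171) = 0.11074.
z = 6896.8 × 0.11074 = 763.75 m.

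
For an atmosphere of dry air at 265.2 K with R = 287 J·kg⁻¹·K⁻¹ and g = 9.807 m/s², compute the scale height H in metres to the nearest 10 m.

H ≈ 7760 m

The scale height of an isothermal atmosphere is H = RT/g.
H = 287 × 265.2 / 9.807 = 76112/9.807 = 7761.0 m.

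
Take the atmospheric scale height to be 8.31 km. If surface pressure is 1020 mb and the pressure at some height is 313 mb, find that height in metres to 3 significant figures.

Invert the barometric formula: z = H ln(P₀/P).
P₀/P = 1020/313 = 3.2588; ln(3.2588) = 1.1814.
z = 8310.0 × 1.1814 = 9817.4 m.

z ≈ 9820 m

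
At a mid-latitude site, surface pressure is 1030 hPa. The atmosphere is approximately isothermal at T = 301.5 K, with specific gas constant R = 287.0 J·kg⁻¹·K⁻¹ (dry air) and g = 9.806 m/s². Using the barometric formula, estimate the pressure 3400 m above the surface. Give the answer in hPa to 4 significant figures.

P ≈ 700.7 hPa

Scale height: H = RT/g = 287.0 × 301.5 / 9.806 = 8824.2 m.
Barometric formula: P = P₀ exp(−z/H).
z/H = 3400.0/8824.2 = 0.38530; exp(−0.38530) = 0.68025.
P = 1030 × 0.68025 = 700.66 hPa.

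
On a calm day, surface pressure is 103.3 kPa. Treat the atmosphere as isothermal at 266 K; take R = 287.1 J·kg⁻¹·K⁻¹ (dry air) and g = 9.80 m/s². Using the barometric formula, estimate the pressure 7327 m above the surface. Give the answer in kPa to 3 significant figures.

Scale height: H = RT/g = 287.1 × 266 / 9.80 = 7792.7 m.
Barometric formula: P = P₀ exp(−z/H).
z/H = 7327.0/7792.7 = 0.94024; exp(−0.94024) = 0.39053.
P = 103.3 × 0.39053 = 40.342 kPa.

P ≈ 40.3 kPa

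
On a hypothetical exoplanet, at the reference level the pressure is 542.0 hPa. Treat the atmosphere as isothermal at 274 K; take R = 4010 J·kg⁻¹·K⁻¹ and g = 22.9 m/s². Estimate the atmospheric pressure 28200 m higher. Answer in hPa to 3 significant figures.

Scale height: H = RT/g = 4010 × 274 / 22.9 = 47980 m.
Barometric formula: P = P₀ exp(−z/H).
z/H = 28200/47980 = 0.58774; exp(−0.58774) = 0.55558.
P = 542.0 × 0.55558 = 301.12 hPa.

P ≈ 301 hPa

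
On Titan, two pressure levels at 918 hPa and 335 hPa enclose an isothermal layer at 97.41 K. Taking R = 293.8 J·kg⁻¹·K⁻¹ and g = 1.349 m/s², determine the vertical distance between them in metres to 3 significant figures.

Δz ≈ 21400 m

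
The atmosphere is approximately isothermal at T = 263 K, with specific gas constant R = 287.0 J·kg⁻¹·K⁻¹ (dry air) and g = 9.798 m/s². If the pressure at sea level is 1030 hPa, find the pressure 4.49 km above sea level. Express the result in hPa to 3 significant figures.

P ≈ 575 hPa

Scale height: H = RT/g = 287.0 × 263 / 9.798 = 7703.7 m.
Barometric formula: P = P₀ exp(−z/H).
z/H = 4490.0/7703.7 = 0.58284; exp(−0.58284) = 0.55831.
P = 1030 × 0.55831 = 575.06 hPa.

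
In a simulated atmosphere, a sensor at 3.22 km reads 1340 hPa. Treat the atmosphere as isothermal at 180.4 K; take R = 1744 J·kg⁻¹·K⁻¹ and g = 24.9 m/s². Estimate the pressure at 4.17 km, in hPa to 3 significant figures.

Scale height: H = RT/g = 1744 × 180.4 / 24.9 = 12635 m.
Between two levels, P₂ = P₁ exp(−Δz/H) with Δz = z₂ − z₁.
Δz = 4170.0 − 3220.0 = 950.00 m; Δz/H = 950.00/12635 = 0.075188.
P₂ = 1340 × exp(−0.075188) = 1340 × 0.92757 = 1242.9 hPa.

P ≈ 1240 hPa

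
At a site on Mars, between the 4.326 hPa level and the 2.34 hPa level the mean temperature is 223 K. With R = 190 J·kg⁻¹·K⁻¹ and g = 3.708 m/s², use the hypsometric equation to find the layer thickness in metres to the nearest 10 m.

Hypsometric equation: Δz = (R T̄/g) ln(P₁/P₂).
R T̄/g = 190 × 223 / 3.708 = 11427 m.
ln(4.326/2.34) = ln(1.8487) = 0.61448.
Δz = 11427 × 0.61448 = 7021.7 m.

Δz ≈ 7020 m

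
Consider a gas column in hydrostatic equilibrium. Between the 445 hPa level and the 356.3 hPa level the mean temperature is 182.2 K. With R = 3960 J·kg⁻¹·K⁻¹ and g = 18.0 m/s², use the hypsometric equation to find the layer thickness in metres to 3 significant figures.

Δz ≈ 8910 m

Hypsometric equation: Δz = (R T̄/g) ln(P₁/P₂).
R T̄/g = 3960 × 182.2 / 18.0 = 40084 m.
ln(445/356.3) = ln(1.2489) = 0.22226.
Δz = 40084 × 0.22226 = 8909.1 m.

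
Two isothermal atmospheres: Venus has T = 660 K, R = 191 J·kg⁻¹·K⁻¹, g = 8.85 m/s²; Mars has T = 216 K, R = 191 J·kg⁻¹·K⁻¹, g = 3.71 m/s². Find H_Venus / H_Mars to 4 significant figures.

H = RT/g for each body.
H_Venus = 191 × 660 / 8.85 = 14244 m.
H_Mars = 191 × 216 / 3.71 = 11120 m.
H_Venus/H_Mars = 14244/11120 = 1.2809.

H_Venus/H_Mars ≈ 1.281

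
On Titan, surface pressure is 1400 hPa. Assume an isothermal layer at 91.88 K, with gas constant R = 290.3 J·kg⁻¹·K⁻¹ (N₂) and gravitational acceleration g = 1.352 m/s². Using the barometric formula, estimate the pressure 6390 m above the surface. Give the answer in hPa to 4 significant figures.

Scale height: H = RT/g = 290.3 × 91.88 / 1.352 = 19728 m.
Barometric formula: P = P₀ exp(−z/H).
z/H = 6390.0/19728 = 0.32391; exp(−0.32391) = 0.72332.
P = 1400 × 0.72332 = 1012.6 hPa.

P ≈ 1013 hPa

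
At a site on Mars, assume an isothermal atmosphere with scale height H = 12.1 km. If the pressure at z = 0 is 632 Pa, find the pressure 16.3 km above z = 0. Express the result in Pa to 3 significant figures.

Barometric formula: P = P₀ exp(−z/H).
z/H = 16300/12100 = 1.3471; exp(−1.3471) = 0.25999.
P = 632 × 0.25999 = 164.31 Pa.

P ≈ 164 Pa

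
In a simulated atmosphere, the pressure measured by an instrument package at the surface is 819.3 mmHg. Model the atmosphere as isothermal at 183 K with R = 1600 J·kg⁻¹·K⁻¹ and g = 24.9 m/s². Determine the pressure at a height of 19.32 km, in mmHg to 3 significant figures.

P ≈ 158 mmHg

Scale height: H = RT/g = 1600 × 183 / 24.9 = 11759 m.
Barometric formula: P = P₀ exp(−z/H).
z/H = 19320/11759 = 1.6430; exp(−1.6430) = 0.19340.
P = 819.3 × 0.19340 = 158.45 mmHg.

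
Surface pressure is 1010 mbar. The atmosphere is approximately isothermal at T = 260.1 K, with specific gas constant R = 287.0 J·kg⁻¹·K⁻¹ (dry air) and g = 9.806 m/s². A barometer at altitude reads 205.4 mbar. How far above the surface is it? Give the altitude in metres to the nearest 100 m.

Scale height: H = RT/g = 287.0 × 260.1 / 9.806 = 7612.6 m.
Invert the barometric formula: z = H ln(P₀/P).
P₀/P = 1010/205.4 = 4.9172; ln(4.9172) = 1.5927.
z = 7612.6 × 1.5927 = 12125 m.

z ≈ 12100 m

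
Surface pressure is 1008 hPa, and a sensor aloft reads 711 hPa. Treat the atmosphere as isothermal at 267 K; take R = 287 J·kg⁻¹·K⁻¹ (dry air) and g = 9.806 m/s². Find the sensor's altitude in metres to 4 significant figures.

z ≈ 2728 m

Scale height: H = RT/g = 287 × 267 / 9.806 = 7814.5 m.
Invert the barometric formula: z = H ln(P₀/P).
P₀/P = 1008/711 = 1.4177; ln(1.4177) = 0.34904.
z = 7814.5 × 0.34904 = 2727.6 m.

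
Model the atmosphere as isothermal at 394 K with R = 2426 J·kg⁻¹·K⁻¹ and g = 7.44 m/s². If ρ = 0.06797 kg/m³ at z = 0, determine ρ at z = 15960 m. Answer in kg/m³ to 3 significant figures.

Scale height: H = RT/g = 2426 × 394 / 7.44 = 128470 m.
In an isothermal atmosphere, density decays like pressure: ρ = ρ₀ exp(−z/H).
z/H = 15960/128470 = 0.12423; exp(−0.12423) = 0.88318.
ρ = 0.06797 × 0.88318 = 0.060030 kg/m³.

ρ ≈ 0.0600 kg/m³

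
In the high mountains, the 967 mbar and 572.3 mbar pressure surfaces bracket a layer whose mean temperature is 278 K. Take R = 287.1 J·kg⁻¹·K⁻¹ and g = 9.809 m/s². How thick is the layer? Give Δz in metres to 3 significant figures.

Δz ≈ 4270 m

Hypsometric equation: Δz = (R T̄/g) ln(P₁/P₂).
R T̄/g = 287.1 × 278 / 9.809 = 8136.8 m.
ln(967/572.3) = ln(1.6897) = 0.52455.
Δz = 8136.8 × 0.52455 = 4268.2 m.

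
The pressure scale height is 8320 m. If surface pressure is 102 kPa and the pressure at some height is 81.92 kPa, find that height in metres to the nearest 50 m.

z ≈ 1800 m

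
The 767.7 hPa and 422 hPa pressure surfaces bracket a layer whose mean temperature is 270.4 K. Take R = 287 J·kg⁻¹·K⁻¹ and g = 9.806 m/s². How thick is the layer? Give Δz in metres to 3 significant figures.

Hypsometric equation: Δz = (R T̄/g) ln(P₁/P₂).
R T̄/g = 287 × 270.4 / 9.806 = 7914.0 m.
ln(767.7/422) = ln(1.8192) = 0.59840.
Δz = 7914.0 × 0.59840 = 4735.7 m.

Δz ≈ 4740 m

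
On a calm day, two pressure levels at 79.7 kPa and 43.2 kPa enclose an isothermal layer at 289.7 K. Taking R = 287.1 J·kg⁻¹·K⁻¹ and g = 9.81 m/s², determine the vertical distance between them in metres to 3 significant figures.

Hypsometric equation: Δz = (R T̄/g) ln(P₁/P₂).
R T̄/g = 287.1 × 289.7 / 9.81 = 8478.4 m.
ln(79.7/43.2) = ln(1.8449) = 0.61243.
Δz = 8478.4 × 0.61243 = 5192.4 m.

Δz ≈ 5190 m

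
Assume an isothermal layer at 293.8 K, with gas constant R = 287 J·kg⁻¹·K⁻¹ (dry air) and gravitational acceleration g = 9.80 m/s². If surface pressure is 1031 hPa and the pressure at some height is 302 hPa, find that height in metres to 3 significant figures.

z ≈ 10600 m

Scale height: H = RT/g = 287 × 293.8 / 9.80 = 8604.1 m.
Invert the barometric formula: z = H ln(P₀/P).
P₀/P = 1031/302 = 3.4139; ln(3.4139) = 1.2279.
z = 8604.1 × 1.2279 = 10565 m.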